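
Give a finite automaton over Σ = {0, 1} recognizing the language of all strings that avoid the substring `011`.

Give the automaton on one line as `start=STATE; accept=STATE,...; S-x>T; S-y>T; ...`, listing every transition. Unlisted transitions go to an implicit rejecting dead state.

start=q0; accept=q0,q1,q2; q0-0>q1; q0-1>q0; q1-0>q1; q1-1>q2; q2-0>q1; q2-1>q3; q3-0>q3; q3-1>q3

Track partial matches of the forbidden pattern `011`. State q3 is a dead state reached once `011` has occurred; every other state accepts. q0 means no part of `011` is currently matched.
With 4 states:
        0   1  
>* q0   q1  q0 
 * q1   q1  q2 
 * q2   q1  q3 
   q3   q3  q3 
(> = start, * = accepting)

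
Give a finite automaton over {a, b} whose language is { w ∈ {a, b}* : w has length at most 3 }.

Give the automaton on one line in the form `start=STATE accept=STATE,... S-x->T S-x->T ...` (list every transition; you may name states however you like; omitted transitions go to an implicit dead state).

start=S0 accept=S0,S1,S2,S3 S0-a->S1 S0-b->S1 S1-a->S2 S1-b->S2 S2-a->S3 S2-b->S3 S3-a->S4 S3-b->S4 S4-a->S4 S4-b->S4

We only need to distinguish lengths 0, 1, …, 3, and '>3'. Chain S0 → S1 → S2 → S3 → S4 on every symbol, with S4 looping. Accepting states: {S0, S1, S2, S3}.
With 5 states:
        a   b  
>* S0   S1  S1 
 * S1   S2  S2 
 * S2   S3  S3 
 * S3   S4  S4 
   S4   S4  S4 
(> = start, * = accepting)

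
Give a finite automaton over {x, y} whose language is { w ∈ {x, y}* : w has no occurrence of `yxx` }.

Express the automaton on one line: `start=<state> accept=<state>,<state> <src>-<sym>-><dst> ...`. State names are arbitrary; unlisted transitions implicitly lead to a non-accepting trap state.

This is the complement of 'contains `yxx`'. Use the same substring-matching states — q0 through q3 holding how much of `yxx` has just been matched — but flip the accepting set: everything except the trap q3 accepts.
With 4 states:
        x   y  
>* q0   q0  q1 
 * q1   q2  q1 
 * q2   q3  q1 
   q3   q3  q3 
(> = start, * = accepting)

start=q0 accept=q0,q1,q2 q0-x->q0 q0-y->q1 q1-x->q2 q1-y->q1 q2-x->q3 q2-y->q1 q3-x->q3 q3-y->q3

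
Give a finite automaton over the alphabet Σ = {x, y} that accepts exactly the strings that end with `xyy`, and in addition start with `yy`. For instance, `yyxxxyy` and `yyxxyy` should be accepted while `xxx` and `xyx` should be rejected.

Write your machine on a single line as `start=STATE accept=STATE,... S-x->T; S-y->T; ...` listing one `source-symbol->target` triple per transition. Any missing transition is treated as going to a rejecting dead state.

start=q0; accept=q9; q0-x->q1; q0-y->q2; q1-x->q1; q1-y->q3; q2-x->q1; q2-y->q4; q3-x->q1; q3-y->q5; q4-x->q6; q4-y->q4; q5-x->q1; q5-y->q7; q6-x->q6; q6-y->q8; q7-x->q1; q7-y->q7; q8-x->q6; q8-y->q9; q9-x->q6; q9-y->q4

Run two small machines in parallel and take their product. The first has 4 states tracking how much of the suffix `xyy` has currently been matched; the second has 4 states tracking whether the input so far still matches the prefix `yy`. A product state is a pair (one from each), accepting exactly when both do.
With 10 states:
        x   y  
>  q0   q1  q2 
   q1   q1  q3 
   q2   q1  q4 
   q3   q1  q5 
   q4   q6  q4 
   q5   q1  q7 
   q6   q6  q8 
   q7   q1  q7 
   q8   q6  q9 
 * q9   q6  q4 
(> = start, * = accepting)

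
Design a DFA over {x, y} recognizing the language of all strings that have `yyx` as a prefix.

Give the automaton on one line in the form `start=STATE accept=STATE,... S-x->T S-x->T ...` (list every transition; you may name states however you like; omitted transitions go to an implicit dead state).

start=q0 accept=q3 q0-x->q4 q0-y->q1 q1-x->q4 q1-y->q2 q2-x->q3 q2-y->q4 q3-x->q3 q3-y->q3 q4-x->q4 q4-y->q4

Walk along `yyx` while the input agrees: from q0 take `y` to q1, and so on. Any deviation drops to the rejecting sink q4. Once q3 is reached the prefix is confirmed and every continuation is accepted.
        x   y  
>  q0   q4  q1 
   q1   q4  q2 
   q2   q3  q4 
 * q3   q3  q3 
   q4   q4  q4 
(> = start, * = accepting)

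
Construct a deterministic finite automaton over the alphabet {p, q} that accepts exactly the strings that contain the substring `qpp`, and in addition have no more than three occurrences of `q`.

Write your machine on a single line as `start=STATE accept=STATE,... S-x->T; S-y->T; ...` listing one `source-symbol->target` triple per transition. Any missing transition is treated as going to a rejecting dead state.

Handle the two conditions separately and then intersect. One (4 states) tracks whether and how much of `qpp` has been seen; the other (5 states) tracks the count of `q`s, saturating at 4. Each combined state is a pair, one component from each; accept when both components accept.
A 13-state machine:
          p    q  
>  S0     S0   S1 
   S1     S2   S3 
   S2     S4   S3 
   S3     S5   S6 
 * S4     S4   S7 
   S5     S7   S6 
   S6     S8   S9 
 * S7     S7  S10 
   S8    S10   S9 
   S9    S11   S9 
 * S10   S10  S12 
   S11   S12   S9 
   S12   S12  S12 
(> = start, * = accepting)

start=S0; accept=S4,S7,S10; S0-p->S0; S0-q->S1; S1-p->S2; S1-q->S3; S2-p->S4; S2-q->S3; S3-p->S5; S3-q->S6; S4-p->S4; S4-q->S7; S5-p->S7; S5-q->S6; S6-p->S8; S6-q->S9; S7-p->S7; S7-q->S10; S8-p->S10; S8-q->S9; S9-p->S11; S9-q->S9; S10-p->S10; S10-q->S12; S11-p->S12; S11-q->S9; S12-p->S12; S12-q->S12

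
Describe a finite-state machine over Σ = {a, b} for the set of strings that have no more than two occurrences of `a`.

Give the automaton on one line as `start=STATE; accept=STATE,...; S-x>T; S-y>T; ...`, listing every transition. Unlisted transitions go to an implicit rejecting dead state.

start=S0; accept=S0,S1,S2; S0-a>S1; S0-b>S0; S1-a>S2; S1-b>S1; S2-a>S3; S2-b>S2; S3-a>S3; S3-b>S3

Only the number of `a`s matters, and only up to 3. Make a chain S0 → S1 → S2 → S3 advanced by each `a` (with S3 absorbing); every other symbol self-loops. The accepting set is {S0, S1, S2}.
4 states suffice.
        a   b  
>* S0   S1  S0 
 * S1   S2  S1 
 * S2   S3  S2 
   S3   S3  S3 
(> = start, * = accepting)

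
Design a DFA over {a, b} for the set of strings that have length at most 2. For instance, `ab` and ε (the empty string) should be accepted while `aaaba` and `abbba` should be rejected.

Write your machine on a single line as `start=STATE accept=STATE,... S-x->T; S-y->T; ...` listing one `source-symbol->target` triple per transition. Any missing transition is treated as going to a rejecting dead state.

Count input length up to 3: every symbol moves from q0 toward q3, which means 'more than 2' and absorbs. Accept from {q0, q1, q2}.
A 4-state machine:
        a   b  
>* q0   q1  q1 
 * q1   q2  q2 
 * q2   q3  q3 
   q3   q3  q3 
(> = start, * = accepting)

start=q0; accept=q0,q1,q2; q0-a->q1; q0-b->q1; q1-a->q2; q1-b->q2; q2-a->q3; q2-b->q3; q3-a->q3; q3-b->q3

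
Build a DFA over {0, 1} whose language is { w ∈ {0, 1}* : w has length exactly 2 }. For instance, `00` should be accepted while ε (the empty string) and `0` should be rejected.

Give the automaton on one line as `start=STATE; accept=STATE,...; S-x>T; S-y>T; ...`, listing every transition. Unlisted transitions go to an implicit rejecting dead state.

start=S0; accept=S2; S0-0>S1; S0-1>S1; S1-0>S2; S1-1>S2; S2-0>S3; S2-1>S3; S3-0>S3; S3-1>S3

We only need to distinguish lengths 0, 1, …, 2, and '>2'. Chain S0 → S1 → S2 → S3 on every symbol, with S3 looping. Accepting states: {S2}.
        0   1  
>  S0   S1  S1 
   S1   S2  S2 
 * S2   S3  S3 
   S3   S3  S3 
(> = start, * = accepting)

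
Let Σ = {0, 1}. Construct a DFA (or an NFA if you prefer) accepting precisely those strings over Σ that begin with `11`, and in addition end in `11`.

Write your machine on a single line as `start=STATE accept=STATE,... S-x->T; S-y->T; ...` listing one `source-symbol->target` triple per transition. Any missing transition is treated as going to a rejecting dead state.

start=S0; accept=S4; S0-0->S1; S0-1->S2; S1-0->S1; S1-1->S3; S2-0->S1; S2-1->S4; S3-0->S1; S3-1->S5; S4-0->S6; S4-1->S4; S5-0->S1; S5-1->S5; S6-0->S6; S6-1->S7; S7-0->S6; S7-1->S4

Handle the two conditions separately and then intersect. The first has 4 states tracking whether the input so far still matches the prefix `11`; the second has 3 states tracking how much of the suffix `11` has currently been matched. A product state is a pair (one from each), accepting exactly when both do.
An 8-state machine:
        0   1  
>  S0   S1  S2 
   S1   S1  S3 
   S2   S1  S4 
   S3   S1  S5 
 * S4   S6  S4 
   S5   S1  S5 
   S6   S6  S7 
   S7   S6  S4 
(> = start, * = accepting)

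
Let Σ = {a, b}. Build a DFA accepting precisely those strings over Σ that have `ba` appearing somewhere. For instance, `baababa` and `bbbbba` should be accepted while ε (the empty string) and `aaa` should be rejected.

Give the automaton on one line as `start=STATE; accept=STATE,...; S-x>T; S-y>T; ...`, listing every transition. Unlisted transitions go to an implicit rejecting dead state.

start=s0; accept=s2; s0-a>s0; s0-b>s1; s1-a>s2; s1-b>s1; s2-a>s2; s2-b>s2

States s0..s1 record the length of the longest prefix of `ba` that matches the current input suffix. Reaching s2 means `ba` has been seen, and we stay there forever. Accept from s2.
3 states suffice.
        a   b  
>  s0   s0  s1 
   s1   s2  s1 
 * s2   s2  s2 
(> = start, * = accepting)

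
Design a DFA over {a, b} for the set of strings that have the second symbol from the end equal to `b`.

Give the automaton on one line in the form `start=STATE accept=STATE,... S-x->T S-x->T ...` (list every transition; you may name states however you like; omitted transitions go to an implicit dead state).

Because acceptance depends on a position counted from the end, the machine has to buffer the most recent 2 symbols. Make each state the string of the last up-to-2 symbols read; on input `x` shift the window left and append `x`. Accept when the buffered window has length 2 and begins with `b`.
With 7 states:
        a   b  
>  s0   s1  s2 
   s1   s3  s4 
   s2   s5  s6 
   s3   s3  s4 
   s4   s5  s6 
 * s5   s3  s4 
 * s6   s5  s6 
(> = start, * = accepting)

start=s0 accept=s5,s6 s0-a->s1 s0-b->s2 s1-a->s3 s1-b->s4 s2-a->s5 s2-b->s6 s3-a->s3 s3-b->s4 s4-a->s5 s4-b->s6 s5-a->s3 s5-b->s4 s6-a->s5 s6-b->s6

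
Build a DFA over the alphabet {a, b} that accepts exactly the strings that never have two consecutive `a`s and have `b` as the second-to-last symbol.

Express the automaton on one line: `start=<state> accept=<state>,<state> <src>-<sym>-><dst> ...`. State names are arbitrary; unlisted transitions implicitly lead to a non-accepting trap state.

start=q0 accept=q4,q5 q0-a->q1 q0-b->q2 q1-a->q3 q1-b->q2 q2-a->q4 q2-b->q5 q3-a->q3 q3-b->q3 q4-a->q3 q4-b->q2 q5-a->q4 q5-b->q5

Build one automaton per condition and run them in lockstep. The first has 3 states tracking partial matches of the forbidden pattern `aa`; the second has 7 states tracking the last 2 symbols read. A product state is a pair (one from each), accepting exactly when both do. Equivalent product states are then merged.
6 states suffice.
        a   b  
>  q0   q1  q2 
   q1   q3  q2 
   q2   q4  q5 
   q3   q3  q3 
 * q4   q3  q2 
 * q5   q4  q5 
(> = start, * = accepting)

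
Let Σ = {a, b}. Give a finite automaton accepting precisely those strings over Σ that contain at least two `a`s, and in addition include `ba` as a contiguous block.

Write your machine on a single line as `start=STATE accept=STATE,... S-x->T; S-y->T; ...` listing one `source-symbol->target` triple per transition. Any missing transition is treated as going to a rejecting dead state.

start=q0; accept=q4; q0-a->q1; q0-b->q2; q1-a->q1; q1-b->q3; q2-a->q3; q2-b->q2; q3-a->q4; q3-b->q3; q4-a->q4; q4-b->q4

Build one automaton per condition and run them in lockstep. One (4 states) tracks the count of `a`s, saturating at 3; the other (3 states) tracks whether and how much of `ba` has been seen. Each combined state is a pair, one component from each; accept when both components accept. Equivalent product states are then merged.
        a   b  
>  q0   q1  q2 
   q1   q1  q3 
   q2   q3  q2 
   q3   q4  q3 
 * q4   q4  q4 
(> = start, * = accepting)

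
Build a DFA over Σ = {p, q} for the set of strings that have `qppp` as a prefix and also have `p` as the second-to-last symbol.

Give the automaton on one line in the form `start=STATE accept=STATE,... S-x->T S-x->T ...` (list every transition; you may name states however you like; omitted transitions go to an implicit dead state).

Handle the two conditions separately and then intersect. One (6 states) tracks whether the input so far still matches the prefix `qppp`; the other (7 states) tracks the last 2 symbols read. Each combined state is a pair, one component from each; accept when both components accept.
       p  q 
>  A   B  C 
   B   D  E 
   C   F  G 
   D   D  E 
   E   H  G 
   F   I  E 
   G   H  G 
   H   D  E 
   I   J  E 
 * J   J  K 
 * K   L  M 
   L   J  K 
   M   L  M 
(> = start, * = accepting)

start=A accept=J,K A-p->B A-q->C B-p->D B-q->E C-p->F C-q->G D-p->D D-q->E E-p->H E-q->G F-p->I F-q->E G-p->H G-q->G H-p->D H-q->E I-p->J I-q->E J-p->J J-q->K K-p->L K-q->M L-p->J L-q->K M-p->L M-q->M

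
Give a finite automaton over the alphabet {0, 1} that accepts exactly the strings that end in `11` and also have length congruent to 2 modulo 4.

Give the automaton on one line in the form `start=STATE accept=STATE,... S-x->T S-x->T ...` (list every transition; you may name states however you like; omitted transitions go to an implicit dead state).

Build one automaton per condition and run them in lockstep. One (3 states) tracks how much of the suffix `11` has currently been matched; the other (4 states) tracks the input length modulo 4. Each combined state is a pair, one component from each; accept when both components accept. Minimizing collapses redundant product states.
A 6-state machine:
        0   1  
>  S0   S1  S2 
   S1   S3  S3 
   S2   S3  S4 
   S3   S5  S5 
 * S4   S5  S5 
   S5   S0  S0 
(> = start, * = accepting)

start=S0 accept=S4 S0-0->S1 S0-1->S2 S1-0->S3 S1-1->S3 S2-0->S3 S2-1->S4 S3-0->S5 S3-1->S5 S4-0->S5 S4-1->S5 S5-0->S0 S5-1->S0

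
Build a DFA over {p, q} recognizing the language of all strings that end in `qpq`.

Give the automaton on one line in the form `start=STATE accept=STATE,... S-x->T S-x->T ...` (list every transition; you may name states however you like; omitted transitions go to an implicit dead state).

start=A accept=D A-p->A A-q->B B-p->C B-q->B C-p->A C-q->D D-p->C D-q->B

Let each state record the length of the longest suffix of the input read so far that is also a prefix of `qpq`. B means the last symbol is `q`; C means the last 2 symbols are `qp`; D means the last 3 symbols are `qpq`. Accept only at D, where the string currently ends in `qpq`.
With 4 states:
       p  q 
>  A   A  B 
   B   C  B 
   C   A  D 
 * D   C  B 
(> = start, * = accepting)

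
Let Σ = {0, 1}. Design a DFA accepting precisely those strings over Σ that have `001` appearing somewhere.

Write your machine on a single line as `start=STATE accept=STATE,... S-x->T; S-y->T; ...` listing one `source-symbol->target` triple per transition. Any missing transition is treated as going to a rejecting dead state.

States q0..q2 record the length of the longest prefix of `001` that matches the current input suffix. Reaching q3 means `001` has been seen, and we stay there forever. Accept from q3.
A 4-state machine:
        0   1  
>  q0   q1  q0 
   q1   q2  q0 
   q2   q2  q3 
 * q3   q3  q3 
(> = start, * = accepting)

start=q0; accept=q3; q0-0->q1; q0-1->q0; q1-0->q2; q1-1->q0; q2-0->q2; q2-1->q3; q3-0->q3; q3-1->q3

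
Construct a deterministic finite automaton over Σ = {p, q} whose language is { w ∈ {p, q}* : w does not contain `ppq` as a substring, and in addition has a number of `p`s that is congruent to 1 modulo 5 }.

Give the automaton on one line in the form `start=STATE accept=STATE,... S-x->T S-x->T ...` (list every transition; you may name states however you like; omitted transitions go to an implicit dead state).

Run two small machines in parallel and take their product. One (4 states) tracks partial matches of the forbidden pattern `ppq`; the other (5 states) tracks the count of `p`s modulo 5. Each combined state is a pair, one component from each; accept when both components accept.
A 20-state machine:
       p  q 
>  A   B  A 
 * B   C  D 
   C   E  F 
 * D   G  D 
   E   H  I 
   F   I  F 
   G   E  J 
   H   K  L 
   I   L  I 
   J   M  J 
   K   N  O 
   L   O  L 
   M   H  P 
 * N   C  Q 
   O   Q  O 
   P   R  P 
   Q   F  Q 
   R   K  S 
   S   T  S 
   T   N  A 
(> = start, * = accepting)

start=A accept=B,D,N A-p->B A-q->A B-p->C B-q->D C-p->E C-q->F D-p->G D-q->D E-p->H E-q->I F-p->I F-q->F G-p->E G-q->J H-p->K H-q->L I-p->L I-q->I J-p->M J-q->J K-p->N K-q->O L-p->O L-q->L M-p->H M-q->P N-p->C N-q->Q O-p->Q O-q->O P-p->R P-q->P Q-p->F Q-q->Q R-p->K R-q->S S-p->T S-q->S T-p->N T-q->A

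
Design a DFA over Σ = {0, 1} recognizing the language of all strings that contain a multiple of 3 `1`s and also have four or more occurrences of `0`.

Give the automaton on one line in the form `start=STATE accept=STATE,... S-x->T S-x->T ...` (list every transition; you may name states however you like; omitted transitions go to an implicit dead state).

start=A accept=J,M A-0->B A-1->C B-0->D B-1->E C-0->E C-1->F D-0->G D-1->H E-0->H E-1->I F-0->I F-1->A G-0->J G-1->K H-0->K H-1->L I-0->L I-1->B J-0->M J-1->N K-0->N K-1->O L-0->O L-1->D M-0->M M-1->P N-0->P N-1->Q O-0->Q O-1->G P-0->P P-1->R Q-0->R Q-1->J R-0->R R-1->M

Handle the two conditions separately and then intersect. The first has 3 states tracking the count of `1`s modulo 3; the second has 6 states tracking the count of `0`s, saturating at 5. A product state is a pair (one from each), accepting exactly when both do.
With 18 states:
       0  1 
>  A   B  C 
   B   D  E 
   C   E  F 
   D   G  H 
   E   H  I 
   F   I  A 
   G   J  K 
   H   K  L 
   I   L  B 
 * J   M  N 
   K   N  O 
   L   O  D 
 * M   M  P 
   N   P  Q 
   O   Q  G 
   P   P  R 
   Q   R  J 
   R   R  M 
(> = start, * = accepting)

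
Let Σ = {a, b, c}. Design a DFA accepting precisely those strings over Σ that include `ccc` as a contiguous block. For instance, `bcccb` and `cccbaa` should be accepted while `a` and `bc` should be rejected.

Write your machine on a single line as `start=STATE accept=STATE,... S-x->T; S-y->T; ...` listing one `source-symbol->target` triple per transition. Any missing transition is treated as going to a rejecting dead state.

Track how much of `ccc` has been matched so far: state S0 is no progress, S3 is the absorbing accept state reached once `ccc` has occurred. Intermediate states record partial matches; on a mismatch, fall back to the longest reusable overlap.
        a   b   c  
>  S0   S0  S0  S1 
   S1   S0  S0  S2 
   S2   S0  S0  S3 
 * S3   S3  S3  S3 
(> = start, * = accepting)

start=S0; accept=S3; S0-a->S0; S0-b->S0; S0-c->S1; S1-a->S0; S1-b->S0; S1-c->S2; S2-a->S0; S2-b->S0; S2-c->S3; S3-a->S3; S3-b->S3; S3-c->S3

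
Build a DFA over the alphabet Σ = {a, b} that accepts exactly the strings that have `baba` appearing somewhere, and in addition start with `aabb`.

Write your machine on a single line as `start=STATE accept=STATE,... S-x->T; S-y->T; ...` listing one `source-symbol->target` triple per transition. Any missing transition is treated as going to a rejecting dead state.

start=q0; accept=q9; q0-a->q1; q0-b->q2; q1-a->q3; q1-b->q2; q2-a->q2; q2-b->q2; q3-a->q2; q3-b->q4; q4-a->q2; q4-b->q5; q5-a->q6; q5-b->q5; q6-a->q7; q6-b->q8; q7-a->q7; q7-b->q5; q8-a->q9; q8-b->q5; q9-a->q9; q9-b->q9

Run two small machines in parallel and take their product. One (5 states) tracks whether and how much of `baba` has been seen; the other (6 states) tracks whether the input so far still matches the prefix `aabb`. Each combined state is a pair, one component from each; accept when both components accept. Equivalent product states are then merged.
        a   b  
>  q0   q1  q2 
   q1   q3  q2 
   q2   q2  q2 
   q3   q2  q4 
   q4   q2  q5 
   q5   q6  q5 
   q6   q7  q8 
   q7   q7  q5 
   q8   q9  q5 
 * q9   q9  q9 
(> = start, * = accepting)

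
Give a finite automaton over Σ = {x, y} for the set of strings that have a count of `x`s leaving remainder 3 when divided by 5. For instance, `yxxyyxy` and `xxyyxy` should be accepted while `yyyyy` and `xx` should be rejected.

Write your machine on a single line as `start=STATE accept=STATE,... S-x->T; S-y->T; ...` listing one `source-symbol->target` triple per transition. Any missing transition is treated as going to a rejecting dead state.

start=q0; accept=q3; q0-x->q1; q0-y->q0; q1-x->q2; q1-y->q1; q2-x->q3; q2-y->q2; q3-x->q4; q3-y->q3; q4-x->q0; q4-y->q4

The only thing that matters is how many `x`s have appeared, reduced mod 5. Use one state per residue: q0 for 0, …, q4 for 4. Reading `x` moves to the next residue; anything else stays put. q3 is accepting.
5 states suffice.
        x   y  
>  q0   q1  q0 
   q1   q2  q1 
   q2   q3  q2 
 * q3   q4  q3 
   q4   q0  q4 
(> = start, * = accepting)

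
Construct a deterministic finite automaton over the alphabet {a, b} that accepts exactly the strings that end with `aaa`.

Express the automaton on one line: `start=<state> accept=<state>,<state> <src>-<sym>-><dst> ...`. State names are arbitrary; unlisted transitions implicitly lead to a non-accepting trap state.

Let each state record the length of the longest suffix of the input read so far that is also a prefix of `aaa`. q1 means the last symbol is `a`; q2 means the last 2 symbols are `aa`; q3 means the last 3 symbols are `aaa`. Accept only at q3, where the string currently ends in `aaa`.
4 states suffice.
        a   b  
>  q0   q1  q0 
   q1   q2  q0 
   q2   q3  q0 
 * q3   q3  q0 
(> = start, * = accepting)

start=q0 accept=q3 q0-a->q1 q0-b->q0 q1-a->q2 q1-b->q0 q2-a->q3 q2-b->q0 q3-a->q3 q3-b->q0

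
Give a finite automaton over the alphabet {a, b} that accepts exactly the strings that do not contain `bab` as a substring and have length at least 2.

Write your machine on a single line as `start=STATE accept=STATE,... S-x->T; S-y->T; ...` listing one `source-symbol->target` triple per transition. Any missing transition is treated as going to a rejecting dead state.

Handle the two conditions separately and then intersect. One (4 states) tracks partial matches of the forbidden pattern `bab`; the other (4 states) tracks the input length, saturating at 3. Each combined state is a pair, one component from each; accept when both components accept.
A 10-state machine:
        a   b  
>  s0   s1  s2 
   s1   s3  s4 
   s2   s5  s4 
 * s3   s6  s7 
 * s4   s8  s7 
 * s5   s6  s9 
 * s6   s6  s7 
 * s7   s8  s7 
 * s8   s6  s9 
   s9   s9  s9 
(> = start, * = accepting)

start=s0; accept=s3,s4,s5,s6,s7,s8; s0-a->s1; s0-b->s2; s1-a->s3; s1-b->s4; s2-a->s5; s2-b->s4; s3-a->s6; s3-b->s7; s4-a->s8; s4-b->s7; s5-a->s6; s5-b->s9; s6-a->s6; s6-b->s7; s7-a->s8; s7-b->s7; s8-a->s6; s8-b->s9; s9-a->s9; s9-b->s9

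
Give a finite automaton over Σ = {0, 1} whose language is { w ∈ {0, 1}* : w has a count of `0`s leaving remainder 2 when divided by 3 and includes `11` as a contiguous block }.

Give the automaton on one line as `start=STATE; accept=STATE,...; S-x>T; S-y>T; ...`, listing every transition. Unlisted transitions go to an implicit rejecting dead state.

Build one automaton per condition and run them in lockstep. One (3 states) tracks the count of `0`s modulo 3; the other (3 states) tracks whether and how much of `11` has been seen. Each combined state is a pair, one component from each; accept when both components accept.
A 9-state machine:
        0   1  
>  q0   q1  q2 
   q1   q3  q4 
   q2   q1  q5 
   q3   q0  q6 
   q4   q3  q7 
   q5   q7  q5 
   q6   q0  q8 
   q7   q8  q7 
 * q8   q5  q8 
(> = start, * = accepting)

start=q0; accept=q8; q0-0>q1; q0-1>q2; q1-0>q3; q1-1>q4; q2-0>q1; q2-1>q5; q3-0>q0; q3-1>q6; q4-0>q3; q4-1>q7; q5-0>q7; q5-1>q5; q6-0>q0; q6-1>q8; q7-0>q8; q7-1>q7; q8-0>q5; q8-1>q8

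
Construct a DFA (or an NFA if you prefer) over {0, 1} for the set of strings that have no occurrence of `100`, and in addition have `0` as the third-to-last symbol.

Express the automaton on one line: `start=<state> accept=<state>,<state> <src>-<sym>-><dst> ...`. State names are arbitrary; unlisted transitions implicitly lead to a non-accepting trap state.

Handle the two conditions separately and then intersect. The first has 4 states tracking partial matches of the forbidden pattern `100`; the second has 15 states tracking the last 3 symbols read. A product state is a pair (one from each), accepting exactly when both do. Minimizing collapses redundant product states.
       0  1 
>  A   B  C 
   B   D  E 
   C   F  C 
   D   G  H 
   E   I  J 
   F   K  E 
 * G   G  H 
 * H   I  J 
 * I   K  E 
 * J   F  C 
   K   K  K 
(> = start, * = accepting)

start=A accept=G,H,I,J A-0->B A-1->C B-0->D B-1->E C-0->F C-1->C D-0->G D-1->H E-0->I E-1->J F-0->K F-1->E G-0->G G-1->H H-0->I H-1->J I-0->K I-1->E J-0->F J-1->C K-0->K K-1->K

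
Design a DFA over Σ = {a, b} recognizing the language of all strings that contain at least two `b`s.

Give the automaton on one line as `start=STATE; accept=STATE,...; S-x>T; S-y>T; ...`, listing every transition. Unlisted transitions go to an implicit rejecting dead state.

start=q0; accept=q2,q3; q0-a>q0; q0-b>q1; q1-a>q1; q1-b>q2; q2-a>q2; q2-b>q3; q3-a>q3; q3-b>q3

Only the number of `b`s matters, and only up to 3. Make a chain q0 → q1 → q2 → q3 advanced by each `b` (with q3 absorbing); every other symbol self-loops. The accepting set is {q2, q3}.
A 4-state machine:
        a   b  
>  q0   q0  q1 
   q1   q1  q2 
 * q2   q2  q3 
 * q3   q3  q3 
(> = start, * = accepting)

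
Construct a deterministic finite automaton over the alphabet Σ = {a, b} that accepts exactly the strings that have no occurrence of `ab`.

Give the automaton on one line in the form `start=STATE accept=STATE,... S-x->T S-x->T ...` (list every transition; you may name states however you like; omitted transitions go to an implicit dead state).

start=q0 accept=q0,q1 q0-a->q1 q0-b->q0 q1-a->q1 q1-b->q2 q2-a->q2 q2-b->q2

This is the complement of 'contains `ab`'. Use the same substring-matching states — q0 through q2 holding how much of `ab` has just been matched — but flip the accepting set: everything except the trap q2 accepts.
A 3-state machine:
        a   b  
>* q0   q1  q0 
 * q1   q1  q2 
   q2   q2  q2 
(> = start, * = accepting)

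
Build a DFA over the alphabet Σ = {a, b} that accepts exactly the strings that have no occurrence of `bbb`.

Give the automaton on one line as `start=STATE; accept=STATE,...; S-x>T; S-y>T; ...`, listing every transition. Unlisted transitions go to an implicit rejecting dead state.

This is the complement of 'contains `bbb`'. Use the same substring-matching states — q0 through q3 holding how much of `bbb` has just been matched — but flip the accepting set: everything except the trap q3 accepts.
        a   b  
>* q0   q0  q1 
 * q1   q0  q2 
 * q2   q0  q3 
   q3   q3  q3 
(> = start, * = accepting)

start=q0; accept=q0,q1,q2; q0-a>q0; q0-b>q1; q1-a>q0; q1-b>q2; q2-a>q0; q2-b>q3; q3-a>q3; q3-b>q3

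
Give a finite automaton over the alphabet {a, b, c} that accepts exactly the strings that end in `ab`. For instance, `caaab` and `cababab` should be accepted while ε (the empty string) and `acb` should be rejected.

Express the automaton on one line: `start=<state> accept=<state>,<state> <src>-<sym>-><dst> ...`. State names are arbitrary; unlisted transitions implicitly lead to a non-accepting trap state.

Remember how much of `ab` the current input suffix matches. State S0 means no match yet; S1 means the last symbol is `a`; S2 means the last 2 symbols are `ab`. Only S2 accepts. On a mismatch, fall back to the longest proper suffix that is still a prefix of `ab`.
3 states suffice.
        a   b   c  
>  S0   S1  S0  S0 
   S1   S1  S2  S0 
 * S2   S1  S0  S0 
(> = start, * = accepting)

start=S0 accept=S2 S0-a->S1 S0-b->S0 S0-c->S0 S1-a->S1 S1-b->S2 S1-c->S0 S2-a->S1 S2-b->S0 S2-c->S0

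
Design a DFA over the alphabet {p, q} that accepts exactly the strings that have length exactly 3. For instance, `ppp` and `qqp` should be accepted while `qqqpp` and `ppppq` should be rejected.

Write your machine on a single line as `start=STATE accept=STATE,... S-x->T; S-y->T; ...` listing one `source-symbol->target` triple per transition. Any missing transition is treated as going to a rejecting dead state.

We only need to distinguish lengths 0, 1, …, 3, and '>3'. Chain s0 → s1 → s2 → s3 → s4 on every symbol, with s4 looping. Accepting states: {s3}.
A 5-state machine:
        p   q  
>  s0   s1  s1 
   s1   s2  s2 
   s2   s3  s3 
 * s3   s4  s4 
   s4   s4  s4 
(> = start, * = accepting)

start=s0; accept=s3; s0-p->s1; s0-q->s1; s1-p->s2; s1-q->s2; s2-p->s3; s2-q->s3; s3-p->s4; s3-q->s4; s4-p->s4; s4-q->s4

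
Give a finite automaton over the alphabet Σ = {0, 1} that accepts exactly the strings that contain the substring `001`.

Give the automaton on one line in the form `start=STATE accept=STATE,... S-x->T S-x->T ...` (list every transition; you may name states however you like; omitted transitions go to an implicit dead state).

start=s0 accept=s3 s0-0->s1 s0-1->s0 s1-0->s2 s1-1->s0 s2-0->s2 s2-1->s3 s3-0->s3 s3-1->s3

States s0..s2 record the length of the longest prefix of `001` that matches the current input suffix. Reaching s3 means `001` has been seen, and we stay there forever. Accept from s3.
4 states suffice.
        0   1  
>  s0   s1  s0 
   s1   s2  s0 
   s2   s2  s3 
 * s3   s3  s3 
(> = start, * = accepting)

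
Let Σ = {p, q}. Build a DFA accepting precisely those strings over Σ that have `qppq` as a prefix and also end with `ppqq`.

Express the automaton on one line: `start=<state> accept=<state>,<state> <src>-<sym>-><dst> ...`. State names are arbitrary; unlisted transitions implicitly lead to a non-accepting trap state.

start=A accept=H A-p->B A-q->C B-p->B B-q->B C-p->D C-q->B D-p->E D-q->B E-p->B E-q->F F-p->G F-q->H G-p->I G-q->J H-p->G H-q->J I-p->I I-q->F J-p->G J-q->J

Build one automaton per condition and run them in lockstep. One (6 states) tracks whether the input so far still matches the prefix `qppq`; the other (5 states) tracks how much of the suffix `ppqq` has currently been matched. Each combined state is a pair, one component from each; accept when both components accept. After merging equivalent states the machine shrinks.
A 10-state machine:
       p  q 
>  A   B  C 
   B   B  B 
   C   D  B 
   D   E  B 
   E   B  F 
   F   G  H 
   G   I  J 
 * H   G  J 
   I   I  F 
   J   G  J 
(> = start, * = accepting)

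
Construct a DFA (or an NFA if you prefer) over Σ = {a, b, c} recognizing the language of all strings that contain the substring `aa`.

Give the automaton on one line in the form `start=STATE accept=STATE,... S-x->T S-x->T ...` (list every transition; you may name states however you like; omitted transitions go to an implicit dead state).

start=S0 accept=S2 S0-a->S1 S0-b->S0 S0-c->S0 S1-a->S2 S1-b->S0 S1-c->S0 S2-a->S2 S2-b->S2 S2-c->S2

Track how much of `aa` has been matched so far: state S0 is no progress, S2 is the absorbing accept state reached once `aa` has occurred. Intermediate states record partial matches; on a mismatch, fall back to the longest reusable overlap.
A 3-state machine:
        a   b   c  
>  S0   S1  S0  S0 
   S1   S2  S0  S0 
 * S2   S2  S2  S2 
(> = start, * = accepting)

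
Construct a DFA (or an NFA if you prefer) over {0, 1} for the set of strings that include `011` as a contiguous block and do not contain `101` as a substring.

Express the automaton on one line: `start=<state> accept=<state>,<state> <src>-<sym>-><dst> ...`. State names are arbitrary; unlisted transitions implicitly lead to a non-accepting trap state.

start=A accept=F,H,I A-0->B A-1->C B-0->B B-1->D C-0->E C-1->C D-0->E D-1->F E-0->B E-1->G F-0->H F-1->F G-0->G G-1->G H-0->I H-1->G I-0->I I-1->F

Build one automaton per condition and run them in lockstep. The first has 4 states tracking whether and how much of `011` has been seen; the second has 4 states tracking partial matches of the forbidden pattern `101`. A product state is a pair (one from each), accepting exactly when both do. Minimizing collapses redundant product states.
9 states suffice.
       0  1 
>  A   B  C 
   B   B  D 
   C   E  C 
   D   E  F 
   E   B  G 
 * F   H  F 
   G   G  G 
 * H   I  G 
 * I   I  F 
(> = start, * = accepting)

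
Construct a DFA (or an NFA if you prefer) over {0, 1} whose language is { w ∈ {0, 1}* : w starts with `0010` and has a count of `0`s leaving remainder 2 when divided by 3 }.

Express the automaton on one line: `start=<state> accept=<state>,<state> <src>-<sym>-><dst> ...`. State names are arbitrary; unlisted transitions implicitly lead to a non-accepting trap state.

Handle the two conditions separately and then intersect. One (6 states) tracks whether the input so far still matches the prefix `0010`; the other (3 states) tracks the count of `0`s modulo 3. Each combined state is a pair, one component from each; accept when both components accept.
        0   1  
>  q0   q1  q2 
   q1   q3  q4 
   q2   q4  q2 
   q3   q2  q5 
   q4   q6  q4 
   q5   q7  q6 
   q6   q2  q6 
   q7   q8  q7 
   q8   q9  q8 
 * q9   q7  q9 
(> = start, * = accepting)

start=q0 accept=q9 q0-0->q1 q0-1->q2 q1-0->q3 q1-1->q4 q2-0->q4 q2-1->q2 q3-0->q2 q3-1->q5 q4-0->q6 q4-1->q4 q5-0->q7 q5-1->q6 q6-0->q2 q6-1->q6 q7-0->q8 q7-1->q7 q8-0->q9 q8-1->q8 q9-0->q7 q9-1->q9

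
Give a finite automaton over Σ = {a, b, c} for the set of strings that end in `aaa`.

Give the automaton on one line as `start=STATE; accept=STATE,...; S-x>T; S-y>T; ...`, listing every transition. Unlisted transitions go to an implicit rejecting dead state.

start=q0; accept=q3; q0-a>q1; q0-b>q0; q0-c>q0; q1-a>q2; q1-b>q0; q1-c>q0; q2-a>q3; q2-b>q0; q2-c>q0; q3-a>q3; q3-b>q0; q3-c>q0

Let each state record the length of the longest suffix of the input read so far that is also a prefix of `aaa`. q1 means the last symbol is `a`; q2 means the last 2 symbols are `aa`; q3 means the last 3 symbols are `aaa`. Accept only at q3, where the string currently ends in `aaa`.
With 4 states:
        a   b   c  
>  q0   q1  q0  q0 
   q1   q2  q0  q0 
   q2   q3  q0  q0 
 * q3   q3  q0  q0 
(> = start, * = accepting)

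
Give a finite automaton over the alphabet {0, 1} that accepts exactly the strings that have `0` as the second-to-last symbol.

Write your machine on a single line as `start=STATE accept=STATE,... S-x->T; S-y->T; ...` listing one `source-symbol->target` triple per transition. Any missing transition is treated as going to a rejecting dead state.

start=A; accept=D,E; A-0->B; A-1->C; B-0->D; B-1->E; C-0->F; C-1->G; D-0->D; D-1->E; E-0->F; E-1->G; F-0->D; F-1->E; G-0->F; G-1->G

A DFA must remember the last 2 symbols (since which symbol is second-to-last isn't known until the input ends). Use one state per possible window of the last ≤2 symbols; accept from those whose window starts with `0`.
7 states suffice.
       0  1 
>  A   B  C 
   B   D  E 
   C   F  G 
 * D   D  E 
 * E   F  G 
   F   D  E 
   G   F  G 
(> = start, * = accepting)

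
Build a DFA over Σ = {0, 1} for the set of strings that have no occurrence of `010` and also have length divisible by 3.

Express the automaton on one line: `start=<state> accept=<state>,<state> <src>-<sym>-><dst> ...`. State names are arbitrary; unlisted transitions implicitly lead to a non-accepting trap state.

start=A accept=A,G,H A-0->B A-1->C B-0->D B-1->E C-0->D C-1->F D-0->G D-1->H E-0->I E-1->A F-0->G F-1->A G-0->B G-1->J H-0->K H-1->C I-0->K I-1->K J-0->L J-1->F K-0->L K-1->L L-0->I L-1->I

Handle the two conditions separately and then intersect. The first has 4 states tracking partial matches of the forbidden pattern `010`; the second has 3 states tracking the input length modulo 3. A product state is a pair (one from each), accepting exactly when both do.
       0  1 
>* A   B  C 
   B   D  E 
   C   D  F 
   D   G  H 
   E   I  A 
   F   G  A 
 * G   B  J 
 * H   K  C 
   I   K  K 
   J   L  F 
   K   L  L 
   L   I  I 
(> = start, * = accepting)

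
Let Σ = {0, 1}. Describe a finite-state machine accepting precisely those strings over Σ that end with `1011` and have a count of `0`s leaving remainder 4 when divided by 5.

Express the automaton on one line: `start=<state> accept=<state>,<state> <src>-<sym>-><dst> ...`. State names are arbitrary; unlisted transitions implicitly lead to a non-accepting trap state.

Run two small machines in parallel and take their product. The first has 5 states tracking how much of the suffix `1011` has currently been matched; the second has 5 states tracking the count of `0`s modulo 5. A product state is a pair (one from each), accepting exactly when both do. Equivalent product states are then merged.
With 9 states:
        0   1  
>  S0   S1  S0 
   S1   S2  S1 
   S2   S3  S2 
   S3   S4  S5 
   S4   S0  S4 
   S5   S6  S5 
   S6   S0  S7 
   S7   S0  S8 
 * S8   S0  S4 
(> = start, * = accepting)

start=S0 accept=S8 S0-0->S1 S0-1->S0 S1-0->S2 S1-1->S1 S2-0->S3 S2-1->S2 S3-0->S4 S3-1->S5 S4-0->S0 S4-1->S4 S5-0->S6 S5-1->S5 S6-0->S0 S6-1->S7 S7-0->S0 S7-1->S8 S8-0->S0 S8-1->S4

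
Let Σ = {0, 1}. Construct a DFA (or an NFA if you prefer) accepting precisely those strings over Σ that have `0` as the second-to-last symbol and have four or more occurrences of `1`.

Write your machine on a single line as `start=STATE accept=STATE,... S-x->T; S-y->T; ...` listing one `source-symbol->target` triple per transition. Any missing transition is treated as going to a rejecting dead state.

start=q0; accept=q6,q8; q0-0->q0; q0-1->q1; q1-0->q1; q1-1->q2; q2-0->q2; q2-1->q3; q3-0->q4; q3-1->q5; q4-0->q4; q4-1->q6; q5-0->q7; q5-1->q5; q6-0->q7; q6-1->q5; q7-0->q8; q7-1->q6; q8-0->q8; q8-1->q6

Handle the two conditions separately and then intersect. One (7 states) tracks the last 2 symbols read; the other (6 states) tracks the count of `1`s, saturating at 5. Each combined state is a pair, one component from each; accept when both components accept. Minimizing collapses redundant product states.
9 states suffice.
        0   1  
>  q0   q0  q1 
   q1   q1  q2 
   q2   q2  q3 
   q3   q4  q5 
   q4   q4  q6 
   q5   q7  q5 
 * q6   q7  q5 
   q7   q8  q6 
 * q8   q8  q6 
(> = start, * = accepting)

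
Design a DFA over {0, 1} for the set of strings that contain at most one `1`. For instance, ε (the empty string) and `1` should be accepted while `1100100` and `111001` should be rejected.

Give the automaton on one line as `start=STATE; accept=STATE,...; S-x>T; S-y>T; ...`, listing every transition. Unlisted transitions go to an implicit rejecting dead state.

Count `1`s, saturating at 2: state q0 means no `1` yet, q1 means one `1` seen, q2 means more than one. Each `1` increments (capped at q2); other symbols loop. Accept from {q0, q1}.
        0   1  
>* q0   q0  q1 
 * q1   q1  q2 
   q2   q2  q2 
(> = start, * = accepting)

start=q0; accept=q0,q1; q0-0>q0; q0-1>q1; q1-0>q1; q1-1>q2; q2-0>q2; q2-1>q2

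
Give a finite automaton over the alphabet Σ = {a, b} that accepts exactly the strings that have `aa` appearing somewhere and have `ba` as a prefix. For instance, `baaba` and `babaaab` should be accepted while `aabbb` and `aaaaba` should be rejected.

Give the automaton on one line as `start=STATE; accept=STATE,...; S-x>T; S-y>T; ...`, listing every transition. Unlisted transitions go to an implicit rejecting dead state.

Run two small machines in parallel and take their product. One (3 states) tracks whether and how much of `aa` has been seen; the other (4 states) tracks whether the input so far still matches the prefix `ba`. Each combined state is a pair, one component from each; accept when both components accept. Equivalent product states are then merged.
        a   b  
>  q0   q1  q2 
   q1   q1  q1 
   q2   q3  q1 
   q3   q4  q5 
 * q4   q4  q4 
   q5   q3  q5 
(> = start, * = accepting)

start=q0; accept=q4; q0-a>q1; q0-b>q2; q1-a>q1; q1-b>q1; q2-a>q3; q2-b>q1; q3-a>q4; q3-b>q5; q4-a>q4; q4-b>q4; q5-a>q3; q5-b>q5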